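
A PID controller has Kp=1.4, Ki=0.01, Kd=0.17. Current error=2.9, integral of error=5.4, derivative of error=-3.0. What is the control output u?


u = Kp*e + Ki*int(e) + Kd*de/dt
= 1.4*2.9 + 0.01*5.4 + 0.17*(-3.0)
= 4.06 + 0.054 + -0.51
= 3.604


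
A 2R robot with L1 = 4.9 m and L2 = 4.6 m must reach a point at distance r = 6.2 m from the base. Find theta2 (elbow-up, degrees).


cos(theta2) = (r^2 - L1^2 - L2^2) / (2*L1*L2)
cos(theta2) = (38.44 - 24.01 - 21.16) / 45.08
cos(theta2) = -0.14929
theta2 = 98.5858 degrees


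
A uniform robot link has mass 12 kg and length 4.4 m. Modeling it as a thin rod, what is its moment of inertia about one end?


I = (1/3) * m * L^2
= (1/3) * 12 * 4.4^2
= 0.333333 * 12 * 19.36
= 77.44 kg*m^2


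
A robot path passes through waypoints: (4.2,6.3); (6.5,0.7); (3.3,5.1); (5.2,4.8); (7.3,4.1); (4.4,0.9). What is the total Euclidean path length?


Segment lengths:
  seg1 = sqrt((2.3)^2 + (-5.6)^2) = 6.0539
  seg2 = sqrt((-3.2)^2 + (4.4)^2) = 5.4406
  seg3 = sqrt((1.9)^2 + (-0.3)^2) = 1.9235
  seg4 = sqrt((2.1)^2 + (-0.7)^2) = 2.2136
  seg5 = sqrt((-2.9)^2 + (-3.2)^2) = 4.3186
Total = 19.9502


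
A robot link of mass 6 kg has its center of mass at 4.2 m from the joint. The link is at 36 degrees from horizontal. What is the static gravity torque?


tau = m*g*L*cos(angle)
= 6 * 9.81 * 4.2 * cos(36 deg)
= 6 * 9.81 * 4.2 * 0.809
= 199.9987 Nm


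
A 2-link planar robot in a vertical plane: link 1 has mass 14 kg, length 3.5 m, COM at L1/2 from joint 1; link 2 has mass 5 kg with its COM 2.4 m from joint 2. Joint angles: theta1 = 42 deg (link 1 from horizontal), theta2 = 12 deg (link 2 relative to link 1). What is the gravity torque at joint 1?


Horizontal distance from joint 1 to link-1 COM:
  x_c1 = (L1/2)*cos(t1) = 1.75 * 0.7431 = 1.3005 m
Horizontal distance from joint 1 to link-2 COM:
  x_c2 = L1*cos(t1) + Lc2*cos(t1+t2)
       = 3.5*0.7431 + 2.4*0.5878 = 4.0117 m
tau1 = m1*g*x_c1 + m2*g*x_c2
     = 14*9.81*1.3005 + 5*9.81*4.0117
     = 178.6111 + 196.7735
     = 375.3846 Nm


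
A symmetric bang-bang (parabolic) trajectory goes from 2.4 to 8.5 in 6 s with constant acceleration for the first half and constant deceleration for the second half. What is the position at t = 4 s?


Symmetric rest-to-rest: each phase covers (pf-p0)/2 in time T/2. 0.5*a*(T/2)^2 = (pf-p0)/2 => a = 4*(pf-p0)/T^2
a = 4*(8.5-2.4)/6^2 = 0.6778
t = 4 is in the deceleration phase (t > T/2).
p = pf - 0.5*a*(T-t)^2 = 8.5 - 0.5*0.6778*2^2
= 7.1444


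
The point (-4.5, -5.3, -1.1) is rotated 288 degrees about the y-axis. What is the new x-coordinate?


Rotation about y-axis: x' = x*cos(theta) + z*sin(theta)
= -4.5 * 0.309 + -1.1 * -0.9511
= -0.3444


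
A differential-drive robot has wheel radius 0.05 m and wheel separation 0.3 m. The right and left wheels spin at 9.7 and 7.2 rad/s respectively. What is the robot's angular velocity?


vR = r*wR = 0.05*9.7 = 0.485 m/s
vL = r*wL = 0.05*7.2 = 0.36 m/s
v = (vR+vL)/2 = 0.4225 m/s
omega = (vR-vL)/L = 0.4167 rad/s
angular velocity = 0.4167 rad/s


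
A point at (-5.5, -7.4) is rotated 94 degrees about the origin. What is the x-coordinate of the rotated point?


x' = x*cos(theta) - y*sin(theta)
cos(94 deg) = -0.0698, sin(94 deg) = 0.9976
x' = -5.5 * -0.0698 - -7.4 * 0.9976
= 0.3837 - -7.382
= 7.7656


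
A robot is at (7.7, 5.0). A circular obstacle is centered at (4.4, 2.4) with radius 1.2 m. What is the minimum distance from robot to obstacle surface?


center_dist = sqrt((7.7-4.4)^2 + (5.0-2.4)^2)
= sqrt(10.89 + 6.76)
= 4.2012
min_dist = center_dist - radius = 4.2012 - 1.2 = 3.0012 m


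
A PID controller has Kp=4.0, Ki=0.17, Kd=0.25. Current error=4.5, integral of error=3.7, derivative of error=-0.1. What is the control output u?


u = Kp*e + Ki*int(e) + Kd*de/dt
= 4.0*4.5 + 0.17*3.7 + 0.25*(-0.1)
= 18.0 + 0.629 + -0.025
= 18.604


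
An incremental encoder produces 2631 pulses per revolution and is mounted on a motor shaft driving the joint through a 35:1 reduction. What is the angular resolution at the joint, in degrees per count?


counts per rev = 2631
effective counts at joint = 2631 * 35 = 92085
resolution = 360 / 92085
= 0.0039 deg/count


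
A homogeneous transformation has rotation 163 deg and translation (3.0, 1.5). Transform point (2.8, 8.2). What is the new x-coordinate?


x' = cos(theta)*px - sin(theta)*py + tx
= -0.9563*2.8 - 0.2924*8.2 + 3.0
= -2.0751


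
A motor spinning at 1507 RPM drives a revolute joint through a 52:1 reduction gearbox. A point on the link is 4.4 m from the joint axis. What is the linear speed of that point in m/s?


omega_motor = 1507 * 2*pi/60 = 157.8127 rad/s
omega_joint = omega_motor / 52 = 3.0349 rad/s
v = omega_joint * r = 3.0349 * 4.4
= 13.3534 m/s


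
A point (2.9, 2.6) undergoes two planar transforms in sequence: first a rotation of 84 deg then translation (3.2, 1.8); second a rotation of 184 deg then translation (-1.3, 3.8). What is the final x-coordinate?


After transform 1:
x1 = cos(84)*2.9 - sin(84)*2.6 + 3.2 = 0.9174
y1 = sin(84)*2.9 + cos(84)*2.6 + 1.8 = 4.9559
After transform 2:
x2 = cos(184)*0.9174 - sin(184)*4.9559 + -1.3
= -1.8694


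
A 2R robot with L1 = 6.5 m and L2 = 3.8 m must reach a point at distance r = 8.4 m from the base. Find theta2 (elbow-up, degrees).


cos(theta2) = (r^2 - L1^2 - L2^2) / (2*L1*L2)
cos(theta2) = (70.56 - 42.25 - 14.44) / 49.4
cos(theta2) = 0.280769
theta2 = 73.6939 degrees


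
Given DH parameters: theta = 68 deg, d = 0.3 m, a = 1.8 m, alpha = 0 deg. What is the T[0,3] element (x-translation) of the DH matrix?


T[0,3] = a * cos(theta)
= 1.8 * cos(68 deg)
= 1.8 * 0.3746
= 0.6743


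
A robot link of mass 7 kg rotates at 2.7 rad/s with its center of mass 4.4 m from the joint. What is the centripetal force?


F = m * omega^2 * r
= 7 * 2.7^2 * 4.4
= 7 * 7.29 * 4.4
= 224.532 N


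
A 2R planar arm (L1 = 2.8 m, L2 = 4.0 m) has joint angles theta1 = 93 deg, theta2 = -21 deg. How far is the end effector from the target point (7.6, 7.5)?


End effector via forward kinematics:
x = L1*cos(t1) + L2*cos(t1+t2) = 1.0895
y = L1*sin(t1) + L2*sin(t1+t2) = 6.6004
Distance to target:
d = sqrt((7.6 - 1.0895)^2 + (7.5 - 6.6004)^2)
= sqrt(42.3863 + 0.8093)
= 6.5723 m


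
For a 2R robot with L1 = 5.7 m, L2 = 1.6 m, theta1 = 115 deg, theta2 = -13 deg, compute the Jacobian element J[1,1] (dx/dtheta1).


J[1,1] = -L1*sin(t1) - L2*sin(t1+t2)
= -5.7*sin(115) - 1.6*sin(102)
= -6.731


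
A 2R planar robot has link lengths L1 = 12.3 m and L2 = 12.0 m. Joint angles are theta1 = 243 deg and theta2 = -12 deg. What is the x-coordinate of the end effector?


Convert angles to radians: theta1 = 4.2412, theta2 = -0.2094
x = L1*cos(theta1) + L2*cos(theta1+theta2)
x = -5.5841 + -7.5518
x = -13.1359


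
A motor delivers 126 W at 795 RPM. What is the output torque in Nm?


omega = 795 * 2*pi/60 = 83.2522 rad/s
tau = P / omega = 126 / 83.2522
= 1.5135 Nm


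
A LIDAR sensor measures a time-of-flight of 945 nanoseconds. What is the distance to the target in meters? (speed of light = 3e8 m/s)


tof = 945 ns = 9.45e-07 s
dist = c * tof / 2
= 3e8 * 9.45e-07 / 2
= 141.75 m


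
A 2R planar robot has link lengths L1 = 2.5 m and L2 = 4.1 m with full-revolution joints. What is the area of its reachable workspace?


r_max = L1 + L2 = 6.6 m
r_min = |L1 - L2| = 1.6 m
Area = pi*(r_max^2 - r_min^2)
= pi*(43.56 - 2.56)
= pi * 41.0
= 128.8053 m^2


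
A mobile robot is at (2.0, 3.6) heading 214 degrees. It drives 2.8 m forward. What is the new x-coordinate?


x_new = x0 + d*cos(theta)
= 2.0 + 2.8*cos(214)
= 2.0 + -2.3213
= -0.3213


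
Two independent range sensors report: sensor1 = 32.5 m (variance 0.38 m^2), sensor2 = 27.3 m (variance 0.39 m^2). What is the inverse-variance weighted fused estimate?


w1 = (1/var1) / (1/var1 + 1/var2)
   = 2.6316 / (2.6316 + 2.5641) = 0.5065
w2 = 1 - w1 = 0.4935
fused = w1*s1 + w2*s2 = 16.461 + 13.4727
= 29.9338 m


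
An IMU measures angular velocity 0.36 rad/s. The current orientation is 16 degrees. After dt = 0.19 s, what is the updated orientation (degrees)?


delta_theta = w * dt = 0.36 * 0.19 = 0.0684 rad
= 3.919 deg
theta_new = 16 + 3.919 = 19.919 deg


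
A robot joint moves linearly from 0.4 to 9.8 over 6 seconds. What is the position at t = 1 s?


s = t/T = 1/6 = 0.1667
p(t) = p0 + (pf-p0)*s
= 0.4 + (9.8 - 0.4) * 0.1667
= 1.9667


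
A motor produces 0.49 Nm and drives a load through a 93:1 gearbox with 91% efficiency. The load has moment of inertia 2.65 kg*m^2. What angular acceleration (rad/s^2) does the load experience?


tau_out = tau_motor * N * eta
= 0.49 * 93 * 0.91 = 41.4687 Nm
alpha = tau_out / I = 41.4687 / 2.65
= 15.6486 rad/s^2


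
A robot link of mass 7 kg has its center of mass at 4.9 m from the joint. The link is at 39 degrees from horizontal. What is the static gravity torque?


tau = m*g*L*cos(angle)
= 7 * 9.81 * 4.9 * cos(39 deg)
= 7 * 9.81 * 4.9 * 0.7771
= 261.4964 Nm


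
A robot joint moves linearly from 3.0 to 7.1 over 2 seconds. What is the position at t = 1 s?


s = t/T = 1/2 = 0.5
p(t) = p0 + (pf-p0)*s
= 3.0 + (7.1 - 3.0) * 0.5
= 5.05


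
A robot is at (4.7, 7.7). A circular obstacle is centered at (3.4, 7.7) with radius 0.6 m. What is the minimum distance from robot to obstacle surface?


center_dist = sqrt((4.7-3.4)^2 + (7.7-7.7)^2)
= sqrt(1.69 + 0.0)
= 1.3
min_dist = center_dist - radius = 1.3 - 0.6 = 0.7 m


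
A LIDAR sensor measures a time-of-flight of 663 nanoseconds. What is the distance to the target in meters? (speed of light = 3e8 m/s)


tof = 663 ns = 6.63e-07 s
dist = c * tof / 2
= 3e8 * 6.63e-07 / 2
= 99.45 m


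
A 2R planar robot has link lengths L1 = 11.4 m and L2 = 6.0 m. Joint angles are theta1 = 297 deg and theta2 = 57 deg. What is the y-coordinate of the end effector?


Convert angles to radians: theta1 = 5.1836, theta2 = 0.9948
y = L1*sin(theta1) + L2*sin(theta1+theta2)
y = -10.1575 + -0.6272
y = -10.7846


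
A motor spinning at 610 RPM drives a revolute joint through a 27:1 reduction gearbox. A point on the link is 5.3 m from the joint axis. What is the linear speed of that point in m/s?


omega_motor = 610 * 2*pi/60 = 63.8791 rad/s
omega_joint = omega_motor / 27 = 2.3659 rad/s
v = omega_joint * r = 2.3659 * 5.3
= 12.5392 m/s


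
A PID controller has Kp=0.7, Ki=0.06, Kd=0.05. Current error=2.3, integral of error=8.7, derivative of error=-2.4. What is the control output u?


u = Kp*e + Ki*int(e) + Kd*de/dt
= 0.7*2.3 + 0.06*8.7 + 0.05*(-2.4)
= 1.61 + 0.522 + -0.12
= 2.012


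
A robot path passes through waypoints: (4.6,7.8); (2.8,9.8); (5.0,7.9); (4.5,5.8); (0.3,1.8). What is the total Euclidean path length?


Segment lengths:
  seg1 = sqrt((-1.8)^2 + (2.0)^2) = 2.6907
  seg2 = sqrt((2.2)^2 + (-1.9)^2) = 2.9069
  seg3 = sqrt((-0.5)^2 + (-2.1)^2) = 2.1587
  seg4 = sqrt((-4.2)^2 + (-4.0)^2) = 5.8
Total = 13.5563


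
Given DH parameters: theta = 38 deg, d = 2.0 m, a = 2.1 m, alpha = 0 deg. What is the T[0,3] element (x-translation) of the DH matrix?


T[0,3] = a * cos(theta)
= 2.1 * cos(38 deg)
= 2.1 * 0.788
= 1.6548


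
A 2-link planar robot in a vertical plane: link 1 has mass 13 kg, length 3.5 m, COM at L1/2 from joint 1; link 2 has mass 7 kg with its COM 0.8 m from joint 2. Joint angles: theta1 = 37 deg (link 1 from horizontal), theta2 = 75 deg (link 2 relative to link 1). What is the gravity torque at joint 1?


Horizontal distance from joint 1 to link-1 COM:
  x_c1 = (L1/2)*cos(t1) = 1.75 * 0.7986 = 1.3976 m
Horizontal distance from joint 1 to link-2 COM:
  x_c2 = L1*cos(t1) + Lc2*cos(t1+t2)
       = 3.5*0.7986 + 0.8*-0.3746 = 2.4955 m
tau1 = m1*g*x_c1 + m2*g*x_c2
     = 13*9.81*1.3976 + 7*9.81*2.4955
     = 178.2375 + 171.3687
     = 349.6061 Nm


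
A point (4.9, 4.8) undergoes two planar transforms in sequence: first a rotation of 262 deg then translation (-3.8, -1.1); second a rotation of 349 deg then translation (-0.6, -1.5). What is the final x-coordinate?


After transform 1:
x1 = cos(262)*4.9 - sin(262)*4.8 + -3.8 = 0.2713
y1 = sin(262)*4.9 + cos(262)*4.8 + -1.1 = -6.6203
After transform 2:
x2 = cos(349)*0.2713 - sin(349)*-6.6203 + -0.6
= -1.5969


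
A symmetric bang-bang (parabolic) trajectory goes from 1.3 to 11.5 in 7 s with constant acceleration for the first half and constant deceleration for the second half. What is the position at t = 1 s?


Symmetric rest-to-rest: each phase covers (pf-p0)/2 in time T/2. 0.5*a*(T/2)^2 = (pf-p0)/2 => a = 4*(pf-p0)/T^2
a = 4*(11.5-1.3)/7^2 = 0.8327
t = 1 is in the acceleration phase (t <= T/2).
p = p0 + 0.5*a*t^2 = 1.3 + 0.5*0.8327*1^2
= 1.7163


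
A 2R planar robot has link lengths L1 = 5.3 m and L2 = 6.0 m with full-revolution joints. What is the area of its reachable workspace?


r_max = L1 + L2 = 11.3 m
r_min = |L1 - L2| = 0.7 m
Area = pi*(r_max^2 - r_min^2)
= pi*(127.69 - 0.49)
= pi * 127.2
= 399.6106 m^2


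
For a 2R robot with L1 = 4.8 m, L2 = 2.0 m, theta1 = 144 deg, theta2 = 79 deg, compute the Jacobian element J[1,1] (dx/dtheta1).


J[1,1] = -L1*sin(t1) - L2*sin(t1+t2)
= -4.8*sin(144) - 2.0*sin(223)
= -1.4574


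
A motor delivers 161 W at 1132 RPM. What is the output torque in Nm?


omega = 1132 * 2*pi/60 = 118.5428 rad/s
tau = P / omega = 161 / 118.5428
= 1.3582 Nm


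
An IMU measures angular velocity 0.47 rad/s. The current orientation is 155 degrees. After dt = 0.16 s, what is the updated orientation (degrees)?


delta_theta = w * dt = 0.47 * 0.16 = 0.0752 rad
= 4.3086 deg
theta_new = 155 + 4.3086 = 159.3086 deg


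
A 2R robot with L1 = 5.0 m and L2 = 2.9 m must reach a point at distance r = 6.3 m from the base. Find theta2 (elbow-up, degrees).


cos(theta2) = (r^2 - L1^2 - L2^2) / (2*L1*L2)
cos(theta2) = (39.69 - 25.0 - 8.41) / 29.0
cos(theta2) = 0.216552
theta2 = 77.4934 degrees


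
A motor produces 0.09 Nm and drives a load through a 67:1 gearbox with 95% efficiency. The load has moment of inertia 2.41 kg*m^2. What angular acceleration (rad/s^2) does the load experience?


tau_out = tau_motor * N * eta
= 0.09 * 67 * 0.95 = 5.7285 Nm
alpha = tau_out / I = 5.7285 / 2.41
= 2.377 rad/s^2


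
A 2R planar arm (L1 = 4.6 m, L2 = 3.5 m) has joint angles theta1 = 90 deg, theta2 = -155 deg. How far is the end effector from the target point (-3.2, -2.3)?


End effector via forward kinematics:
x = L1*cos(t1) + L2*cos(t1+t2) = 1.4792
y = L1*sin(t1) + L2*sin(t1+t2) = 1.4279
Distance to target:
d = sqrt((-3.2 - 1.4792)^2 + (-2.3 - 1.4279)^2)
= sqrt(21.8946 + 13.8974)
= 5.9826 m


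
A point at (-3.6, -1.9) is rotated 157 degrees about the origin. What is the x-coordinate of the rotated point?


x' = x*cos(theta) - y*sin(theta)
cos(157 deg) = -0.9205, sin(157 deg) = 0.3907
x' = -3.6 * -0.9205 - -1.9 * 0.3907
= 3.3138 - -0.7424
= 4.0562


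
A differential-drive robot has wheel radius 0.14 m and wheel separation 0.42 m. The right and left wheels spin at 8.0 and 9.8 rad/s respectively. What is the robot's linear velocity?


vR = r*wR = 0.14*8.0 = 1.12 m/s
vL = r*wL = 0.14*9.8 = 1.372 m/s
v = (vR+vL)/2 = 1.246 m/s
omega = (vR-vL)/L = -0.6 rad/s
linear velocity = 1.246 m/s


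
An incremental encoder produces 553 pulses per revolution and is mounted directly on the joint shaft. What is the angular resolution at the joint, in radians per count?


counts per rev = 553
resolution = 2*pi / 553
= 0.0114 rad/count


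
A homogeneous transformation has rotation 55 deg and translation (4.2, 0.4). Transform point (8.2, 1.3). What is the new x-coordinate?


x' = cos(theta)*px - sin(theta)*py + tx
= 0.5736*8.2 - 0.8192*1.3 + 4.2
= 7.8384


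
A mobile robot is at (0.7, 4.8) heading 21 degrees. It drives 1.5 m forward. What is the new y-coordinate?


y_new = y0 + d*sin(theta)
= 4.8 + 1.5*sin(21)
= 4.8 + 0.5376
= 5.3376


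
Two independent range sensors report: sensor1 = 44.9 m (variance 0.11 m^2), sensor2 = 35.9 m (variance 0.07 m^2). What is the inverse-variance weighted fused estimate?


w1 = (1/var1) / (1/var1 + 1/var2)
   = 9.0909 / (9.0909 + 14.2857) = 0.3889
w2 = 1 - w1 = 0.6111
fused = w1*s1 + w2*s2 = 17.4611 + 21.9389
= 39.4 m


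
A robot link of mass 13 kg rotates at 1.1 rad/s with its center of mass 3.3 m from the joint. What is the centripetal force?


F = m * omega^2 * r
= 13 * 1.1^2 * 3.3
= 13 * 1.21 * 3.3
= 51.909 N


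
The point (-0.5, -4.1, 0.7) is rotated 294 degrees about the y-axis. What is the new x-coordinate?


Rotation about y-axis: x' = x*cos(theta) + z*sin(theta)
= -0.5 * 0.4067 + 0.7 * -0.9135
= -0.8429


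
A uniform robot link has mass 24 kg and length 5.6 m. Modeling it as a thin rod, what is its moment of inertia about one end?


I = (1/3) * m * L^2
= (1/3) * 24 * 5.6^2
= 0.333333 * 24 * 31.36
= 250.88 kg*m^2


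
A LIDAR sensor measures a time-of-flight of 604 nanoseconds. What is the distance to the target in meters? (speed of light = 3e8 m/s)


tof = 604 ns = 6.04e-07 s
dist = c * tof / 2
= 3e8 * 6.04e-07 / 2
= 90.6 m


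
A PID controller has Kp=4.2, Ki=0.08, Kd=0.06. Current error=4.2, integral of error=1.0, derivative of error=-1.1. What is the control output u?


u = Kp*e + Ki*int(e) + Kd*de/dt
= 4.2*4.2 + 0.08*1.0 + 0.06*(-1.1)
= 17.64 + 0.08 + -0.066
= 17.654


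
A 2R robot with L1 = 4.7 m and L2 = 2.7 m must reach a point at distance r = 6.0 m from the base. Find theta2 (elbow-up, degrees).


cos(theta2) = (r^2 - L1^2 - L2^2) / (2*L1*L2)
cos(theta2) = (36.0 - 22.09 - 7.29) / 25.38
cos(theta2) = 0.260835
theta2 = 74.8804 degrees


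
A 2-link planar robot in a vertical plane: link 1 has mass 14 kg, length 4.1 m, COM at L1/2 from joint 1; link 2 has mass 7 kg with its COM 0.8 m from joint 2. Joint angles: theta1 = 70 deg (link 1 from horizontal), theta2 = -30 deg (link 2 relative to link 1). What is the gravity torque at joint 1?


Horizontal distance from joint 1 to link-1 COM:
  x_c1 = (L1/2)*cos(t1) = 2.05 * 0.342 = 0.7011 m
Horizontal distance from joint 1 to link-2 COM:
  x_c2 = L1*cos(t1) + Lc2*cos(t1+t2)
       = 4.1*0.342 + 0.8*0.766 = 2.0151 m
tau1 = m1*g*x_c1 + m2*g*x_c2
     = 14*9.81*0.7011 + 7*9.81*2.0151
     = 96.2947 + 138.3782
     = 234.6729 Nm


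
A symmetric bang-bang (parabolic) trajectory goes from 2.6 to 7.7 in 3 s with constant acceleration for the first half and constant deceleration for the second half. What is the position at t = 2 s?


Symmetric rest-to-rest: each phase covers (pf-p0)/2 in time T/2. 0.5*a*(T/2)^2 = (pf-p0)/2 => a = 4*(pf-p0)/T^2
a = 4*(7.7-2.6)/3^2 = 2.2667
t = 2 is in the deceleration phase (t > T/2).
p = pf - 0.5*a*(T-t)^2 = 7.7 - 0.5*2.2667*1^2
= 6.5667


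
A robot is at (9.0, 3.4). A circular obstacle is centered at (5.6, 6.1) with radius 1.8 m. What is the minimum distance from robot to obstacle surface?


center_dist = sqrt((9.0-5.6)^2 + (3.4-6.1)^2)
= sqrt(11.56 + 7.29)
= 4.3417
min_dist = center_dist - radius = 4.3417 - 1.8 = 2.5417 m


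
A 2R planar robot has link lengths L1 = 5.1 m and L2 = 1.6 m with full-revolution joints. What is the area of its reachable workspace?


r_max = L1 + L2 = 6.7 m
r_min = |L1 - L2| = 3.5 m
Area = pi*(r_max^2 - r_min^2)
= pi*(44.89 - 12.25)
= pi * 32.64
= 102.5416 m^2


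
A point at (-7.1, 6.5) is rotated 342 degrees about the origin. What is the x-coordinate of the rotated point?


x' = x*cos(theta) - y*sin(theta)
cos(342 deg) = 0.9511, sin(342 deg) = -0.309
x' = -7.1 * 0.9511 - 6.5 * -0.309
= -6.7525 - -2.0086
= -4.7439


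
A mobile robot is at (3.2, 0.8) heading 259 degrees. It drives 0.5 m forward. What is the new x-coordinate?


x_new = x0 + d*cos(theta)
= 3.2 + 0.5*cos(259)
= 3.2 + -0.0954
= 3.1046


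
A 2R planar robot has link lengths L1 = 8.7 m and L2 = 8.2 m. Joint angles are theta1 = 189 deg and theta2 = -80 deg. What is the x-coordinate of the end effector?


Convert angles to radians: theta1 = 3.2987, theta2 = -1.3963
x = L1*cos(theta1) + L2*cos(theta1+theta2)
x = -8.5929 + -2.6697
x = -11.2625


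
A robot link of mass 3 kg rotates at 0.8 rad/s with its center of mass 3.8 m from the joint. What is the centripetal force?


F = m * omega^2 * r
= 3 * 0.8^2 * 3.8
= 3 * 0.64 * 3.8
= 7.296 N


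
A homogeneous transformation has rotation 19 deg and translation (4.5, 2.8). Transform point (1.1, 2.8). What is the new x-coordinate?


x' = cos(theta)*px - sin(theta)*py + tx
= 0.9455*1.1 - 0.3256*2.8 + 4.5
= 4.6285


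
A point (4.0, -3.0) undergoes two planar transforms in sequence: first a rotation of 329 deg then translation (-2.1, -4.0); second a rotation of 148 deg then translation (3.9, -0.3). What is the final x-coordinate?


After transform 1:
x1 = cos(329)*4.0 - sin(329)*-3.0 + -2.1 = -0.2164
y1 = sin(329)*4.0 + cos(329)*-3.0 + -4.0 = -8.6317
After transform 2:
x2 = cos(148)*-0.2164 - sin(148)*-8.6317 + 3.9
= 8.6576


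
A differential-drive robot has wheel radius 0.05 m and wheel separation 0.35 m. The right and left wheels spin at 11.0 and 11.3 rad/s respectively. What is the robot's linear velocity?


vR = r*wR = 0.05*11.0 = 0.55 m/s
vL = r*wL = 0.05*11.3 = 0.565 m/s
v = (vR+vL)/2 = 0.5575 m/s
omega = (vR-vL)/L = -0.0429 rad/s
linear velocity = 0.5575 m/s


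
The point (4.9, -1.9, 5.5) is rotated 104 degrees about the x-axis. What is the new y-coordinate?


Rotation about x-axis: y' = y*cos(theta) - z*sin(theta)
= -1.9 * -0.2419 - 5.5 * 0.9703
= -4.877


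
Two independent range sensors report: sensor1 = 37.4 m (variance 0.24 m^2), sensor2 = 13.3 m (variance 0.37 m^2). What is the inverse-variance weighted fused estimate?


w1 = (1/var1) / (1/var1 + 1/var2)
   = 4.1667 / (4.1667 + 2.7027) = 0.6066
w2 = 1 - w1 = 0.3934
fused = w1*s1 + w2*s2 = 22.6852 + 5.2328
= 27.918 m


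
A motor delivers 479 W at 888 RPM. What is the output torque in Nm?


omega = 888 * 2*pi/60 = 92.9911 rad/s
tau = P / omega = 479 / 92.9911
= 5.151 Nm


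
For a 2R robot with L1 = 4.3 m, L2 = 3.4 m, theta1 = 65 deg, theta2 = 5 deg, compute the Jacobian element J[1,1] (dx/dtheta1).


J[1,1] = -L1*sin(t1) - L2*sin(t1+t2)
= -4.3*sin(65) - 3.4*sin(70)
= -7.0921


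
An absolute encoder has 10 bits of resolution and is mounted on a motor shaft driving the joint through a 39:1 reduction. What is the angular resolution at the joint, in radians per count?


counts = 2^10 = 1024
effective counts at joint = 1024 * 39 = 39936
resolution = 2*pi / 39936
= 1.5733e-04 rad/count


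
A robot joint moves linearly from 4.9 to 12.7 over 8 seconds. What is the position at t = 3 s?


s = t/T = 3/8 = 0.375
p(t) = p0 + (pf-p0)*s
= 4.9 + (12.7 - 4.9) * 0.375
= 7.825


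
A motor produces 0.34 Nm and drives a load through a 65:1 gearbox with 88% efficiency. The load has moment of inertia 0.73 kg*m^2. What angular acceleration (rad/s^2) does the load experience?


tau_out = tau_motor * N * eta
= 0.34 * 65 * 0.88 = 19.448 Nm
alpha = tau_out / I = 19.448 / 0.73
= 26.6411 rad/s^2


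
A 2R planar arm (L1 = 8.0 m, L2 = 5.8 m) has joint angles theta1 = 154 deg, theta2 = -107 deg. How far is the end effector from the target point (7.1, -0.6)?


End effector via forward kinematics:
x = L1*cos(t1) + L2*cos(t1+t2) = -3.2348
y = L1*sin(t1) + L2*sin(t1+t2) = 7.7488
Distance to target:
d = sqrt((7.1 - -3.2348)^2 + (-0.6 - 7.7488)^2)
= sqrt(106.8073 + 69.7028)
= 13.2857 m


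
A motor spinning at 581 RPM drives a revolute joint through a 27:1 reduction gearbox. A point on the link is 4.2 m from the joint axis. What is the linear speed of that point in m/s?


omega_motor = 581 * 2*pi/60 = 60.8422 rad/s
omega_joint = omega_motor / 27 = 2.2534 rad/s
v = omega_joint * r = 2.2534 * 4.2
= 9.4643 m/s


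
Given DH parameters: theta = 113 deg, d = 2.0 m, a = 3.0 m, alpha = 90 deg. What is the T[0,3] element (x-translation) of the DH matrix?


T[0,3] = a * cos(theta)
= 3.0 * cos(113 deg)
= 3.0 * -0.3907
= -1.1722


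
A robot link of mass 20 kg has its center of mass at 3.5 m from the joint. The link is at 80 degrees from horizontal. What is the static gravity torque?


tau = m*g*L*cos(angle)
= 20 * 9.81 * 3.5 * cos(80 deg)
= 20 * 9.81 * 3.5 * 0.1736
= 119.2442 Nm


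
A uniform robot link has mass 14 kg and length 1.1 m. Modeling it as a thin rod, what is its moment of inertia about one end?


I = (1/3) * m * L^2
= (1/3) * 14 * 1.1^2
= 0.333333 * 14 * 1.21
= 5.6467 kg*m^2


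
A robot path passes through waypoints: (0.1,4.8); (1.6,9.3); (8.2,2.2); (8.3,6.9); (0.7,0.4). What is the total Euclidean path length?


Segment lengths:
  seg1 = sqrt((1.5)^2 + (4.5)^2) = 4.7434
  seg2 = sqrt((6.6)^2 + (-7.1)^2) = 9.6938
  seg3 = sqrt((0.1)^2 + (4.7)^2) = 4.7011
  seg4 = sqrt((-7.6)^2 + (-6.5)^2) = 10.0005
Total = 29.1388


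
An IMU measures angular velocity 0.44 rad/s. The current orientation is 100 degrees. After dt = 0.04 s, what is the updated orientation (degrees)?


delta_theta = w * dt = 0.44 * 0.04 = 0.0176 rad
= 1.0084 deg
theta_new = 100 + 1.0084 = 101.0084 deg


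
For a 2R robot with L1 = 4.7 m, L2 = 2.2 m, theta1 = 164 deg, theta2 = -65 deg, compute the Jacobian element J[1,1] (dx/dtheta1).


J[1,1] = -L1*sin(t1) - L2*sin(t1+t2)
= -4.7*sin(164) - 2.2*sin(99)
= -3.4684


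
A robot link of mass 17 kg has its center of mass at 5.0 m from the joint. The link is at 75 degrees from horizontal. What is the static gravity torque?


tau = m*g*L*cos(angle)
= 17 * 9.81 * 5.0 * cos(75 deg)
= 17 * 9.81 * 5.0 * 0.2588
= 215.8163 Nm


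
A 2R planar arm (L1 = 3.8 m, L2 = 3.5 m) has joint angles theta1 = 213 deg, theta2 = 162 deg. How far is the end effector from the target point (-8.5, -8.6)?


End effector via forward kinematics:
x = L1*cos(t1) + L2*cos(t1+t2) = 0.1938
y = L1*sin(t1) + L2*sin(t1+t2) = -1.1638
Distance to target:
d = sqrt((-8.5 - 0.1938)^2 + (-8.6 - -1.1638)^2)
= sqrt(75.582 + 55.2976)
= 11.4403 m


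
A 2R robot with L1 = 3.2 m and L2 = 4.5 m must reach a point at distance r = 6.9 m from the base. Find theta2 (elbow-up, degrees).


cos(theta2) = (r^2 - L1^2 - L2^2) / (2*L1*L2)
cos(theta2) = (47.61 - 10.24 - 20.25) / 28.8
cos(theta2) = 0.594444
theta2 = 53.527 degrees


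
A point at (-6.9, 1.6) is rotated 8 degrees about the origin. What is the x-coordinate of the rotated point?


x' = x*cos(theta) - y*sin(theta)
cos(8 deg) = 0.9903, sin(8 deg) = 0.1392
x' = -6.9 * 0.9903 - 1.6 * 0.1392
= -6.8328 - 0.2227
= -7.0555


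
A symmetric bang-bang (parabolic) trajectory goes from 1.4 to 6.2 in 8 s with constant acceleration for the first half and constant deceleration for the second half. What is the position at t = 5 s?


Symmetric rest-to-rest: each phase covers (pf-p0)/2 in time T/2. 0.5*a*(T/2)^2 = (pf-p0)/2 => a = 4*(pf-p0)/T^2
a = 4*(6.2-1.4)/8^2 = 0.3
t = 5 is in the deceleration phase (t > T/2).
p = pf - 0.5*a*(T-t)^2 = 6.2 - 0.5*0.3*3^2
= 4.85


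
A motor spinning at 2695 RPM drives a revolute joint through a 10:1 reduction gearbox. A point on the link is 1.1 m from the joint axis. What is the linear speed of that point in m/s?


omega_motor = 2695 * 2*pi/60 = 282.2197 rad/s
omega_joint = omega_motor / 10 = 28.222 rad/s
v = omega_joint * r = 28.222 * 1.1
= 31.0442 m/s


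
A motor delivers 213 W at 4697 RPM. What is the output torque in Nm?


omega = 4697 * 2*pi/60 = 491.8687 rad/s
tau = P / omega = 213 / 491.8687
= 0.433 Nm


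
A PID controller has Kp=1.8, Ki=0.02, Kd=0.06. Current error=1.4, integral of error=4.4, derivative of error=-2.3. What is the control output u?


u = Kp*e + Ki*int(e) + Kd*de/dt
= 1.8*1.4 + 0.02*4.4 + 0.06*(-2.3)
= 2.52 + 0.088 + -0.138
= 2.47


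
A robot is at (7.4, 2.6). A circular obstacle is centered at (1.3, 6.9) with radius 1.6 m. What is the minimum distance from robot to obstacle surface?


center_dist = sqrt((7.4-1.3)^2 + (2.6-6.9)^2)
= sqrt(37.21 + 18.49)
= 7.4632
min_dist = center_dist - radius = 7.4632 - 1.6 = 5.8632 m


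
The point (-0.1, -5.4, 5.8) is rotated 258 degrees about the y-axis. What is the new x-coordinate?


Rotation about y-axis: x' = x*cos(theta) + z*sin(theta)
= -0.1 * -0.2079 + 5.8 * -0.9781
= -5.6525


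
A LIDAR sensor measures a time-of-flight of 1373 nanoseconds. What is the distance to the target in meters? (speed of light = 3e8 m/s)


tof = 1373 ns = 1.373e-06 s
dist = c * tof / 2
= 3e8 * 1.373e-06 / 2
= 205.95 m


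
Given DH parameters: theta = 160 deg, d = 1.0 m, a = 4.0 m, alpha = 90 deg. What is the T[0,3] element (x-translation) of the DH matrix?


T[0,3] = a * cos(theta)
= 4.0 * cos(160 deg)
= 4.0 * -0.9397
= -3.7588


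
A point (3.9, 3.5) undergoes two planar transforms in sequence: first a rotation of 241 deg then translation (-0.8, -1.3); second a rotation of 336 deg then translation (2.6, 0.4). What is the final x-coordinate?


After transform 1:
x1 = cos(241)*3.9 - sin(241)*3.5 + -0.8 = 0.3704
y1 = sin(241)*3.9 + cos(241)*3.5 + -1.3 = -6.4079
After transform 2:
x2 = cos(336)*0.3704 - sin(336)*-6.4079 + 2.6
= 0.3321


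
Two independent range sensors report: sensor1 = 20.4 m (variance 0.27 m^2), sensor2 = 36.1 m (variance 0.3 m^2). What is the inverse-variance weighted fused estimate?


w1 = (1/var1) / (1/var1 + 1/var2)
   = 3.7037 / (3.7037 + 3.3333) = 0.5263
w2 = 1 - w1 = 0.4737
fused = w1*s1 + w2*s2 = 10.7368 + 17.1
= 27.8368 m


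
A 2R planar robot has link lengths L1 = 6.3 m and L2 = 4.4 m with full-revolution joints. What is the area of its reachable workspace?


r_max = L1 + L2 = 10.7 m
r_min = |L1 - L2| = 1.9 m
Area = pi*(r_max^2 - r_min^2)
= pi*(114.49 - 3.61)
= pi * 110.88
= 348.3398 m^2


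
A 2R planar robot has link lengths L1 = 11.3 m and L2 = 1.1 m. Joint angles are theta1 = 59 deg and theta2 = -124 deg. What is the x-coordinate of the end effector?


Convert angles to radians: theta1 = 1.0297, theta2 = -2.1642
x = L1*cos(theta1) + L2*cos(theta1+theta2)
x = 5.8199 + 0.4649
x = 6.2848


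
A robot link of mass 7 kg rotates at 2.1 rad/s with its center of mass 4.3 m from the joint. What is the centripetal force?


F = m * omega^2 * r
= 7 * 2.1^2 * 4.3
= 7 * 4.41 * 4.3
= 132.741 N


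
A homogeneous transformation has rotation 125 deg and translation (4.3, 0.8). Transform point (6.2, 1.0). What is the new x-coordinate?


x' = cos(theta)*px - sin(theta)*py + tx
= -0.5736*6.2 - 0.8192*1.0 + 4.3
= -0.0753


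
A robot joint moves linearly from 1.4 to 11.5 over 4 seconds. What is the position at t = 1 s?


s = t/T = 1/4 = 0.25
p(t) = p0 + (pf-p0)*s
= 1.4 + (11.5 - 1.4) * 0.25
= 3.925


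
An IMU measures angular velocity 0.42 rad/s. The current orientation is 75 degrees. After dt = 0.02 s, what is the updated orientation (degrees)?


delta_theta = w * dt = 0.42 * 0.02 = 0.0084 rad
= 0.4813 deg
theta_new = 75 + 0.4813 = 75.4813 deg


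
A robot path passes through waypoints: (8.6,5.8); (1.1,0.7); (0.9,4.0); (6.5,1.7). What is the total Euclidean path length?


Segment lengths:
  seg1 = sqrt((-7.5)^2 + (-5.1)^2) = 9.0697
  seg2 = sqrt((-0.2)^2 + (3.3)^2) = 3.3061
  seg3 = sqrt((5.6)^2 + (-2.3)^2) = 6.0539
Total = 18.4297


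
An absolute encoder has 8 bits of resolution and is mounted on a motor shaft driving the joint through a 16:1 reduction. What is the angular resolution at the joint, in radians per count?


counts = 2^8 = 256
effective counts at joint = 256 * 16 = 4096
resolution = 2*pi / 4096
= 0.0015 rad/count


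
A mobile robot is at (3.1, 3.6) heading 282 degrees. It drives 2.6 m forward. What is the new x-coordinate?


x_new = x0 + d*cos(theta)
= 3.1 + 2.6*cos(282)
= 3.1 + 0.5406
= 3.6406


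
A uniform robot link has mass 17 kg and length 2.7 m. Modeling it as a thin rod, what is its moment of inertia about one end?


I = (1/3) * m * L^2
= (1/3) * 17 * 2.7^2
= 0.333333 * 17 * 7.29
= 41.31 kg*m^2


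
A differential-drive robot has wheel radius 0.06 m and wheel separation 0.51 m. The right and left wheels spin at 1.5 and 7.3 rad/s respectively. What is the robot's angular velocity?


vR = r*wR = 0.06*1.5 = 0.09 m/s
vL = r*wL = 0.06*7.3 = 0.438 m/s
v = (vR+vL)/2 = 0.264 m/s
omega = (vR-vL)/L = -0.6824 rad/s
angular velocity = -0.6824 rad/s


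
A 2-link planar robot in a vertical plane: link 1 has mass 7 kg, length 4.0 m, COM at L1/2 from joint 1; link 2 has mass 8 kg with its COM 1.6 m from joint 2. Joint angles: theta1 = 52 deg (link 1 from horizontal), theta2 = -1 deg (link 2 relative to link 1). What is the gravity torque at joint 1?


Horizontal distance from joint 1 to link-1 COM:
  x_c1 = (L1/2)*cos(t1) = 2.0 * 0.6157 = 1.2313 m
Horizontal distance from joint 1 to link-2 COM:
  x_c2 = L1*cos(t1) + Lc2*cos(t1+t2)
       = 4.0*0.6157 + 1.6*0.6293 = 3.4696 m
tau1 = m1*g*x_c1 + m2*g*x_c2
     = 7*9.81*1.2313 + 8*9.81*3.4696
     = 84.5549 + 272.291
     = 356.8459 Nm


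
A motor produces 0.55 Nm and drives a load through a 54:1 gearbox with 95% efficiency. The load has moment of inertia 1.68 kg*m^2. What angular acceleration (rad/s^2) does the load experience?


tau_out = tau_motor * N * eta
= 0.55 * 54 * 0.95 = 28.215 Nm
alpha = tau_out / I = 28.215 / 1.68
= 16.7946 rad/s^2


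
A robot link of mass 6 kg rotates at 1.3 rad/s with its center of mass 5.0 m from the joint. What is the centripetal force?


F = m * omega^2 * r
= 6 * 1.3^2 * 5.0
= 6 * 1.69 * 5.0
= 50.7 N


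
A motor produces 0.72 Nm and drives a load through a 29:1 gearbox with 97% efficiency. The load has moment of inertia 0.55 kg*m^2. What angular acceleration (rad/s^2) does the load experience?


tau_out = tau_motor * N * eta
= 0.72 * 29 * 0.97 = 20.2536 Nm
alpha = tau_out / I = 20.2536 / 0.55
= 36.8247 rad/s^2


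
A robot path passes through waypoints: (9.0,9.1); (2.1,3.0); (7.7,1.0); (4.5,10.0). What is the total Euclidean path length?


Segment lengths:
  seg1 = sqrt((-6.9)^2 + (-6.1)^2) = 9.2098
  seg2 = sqrt((5.6)^2 + (-2.0)^2) = 5.9464
  seg3 = sqrt((-3.2)^2 + (9.0)^2) = 9.552
Total = 24.7082


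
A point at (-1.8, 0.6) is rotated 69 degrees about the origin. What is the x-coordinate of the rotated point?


x' = x*cos(theta) - y*sin(theta)
cos(69 deg) = 0.3584, sin(69 deg) = 0.9336
x' = -1.8 * 0.3584 - 0.6 * 0.9336
= -0.6451 - 0.5601
= -1.2052


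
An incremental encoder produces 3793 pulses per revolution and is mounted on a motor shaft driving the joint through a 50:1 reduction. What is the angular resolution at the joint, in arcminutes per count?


counts per rev = 3793
effective counts at joint = 3793 * 50 = 189650
resolution = 360*60 / 189650
= 0.1139 arcmin/count


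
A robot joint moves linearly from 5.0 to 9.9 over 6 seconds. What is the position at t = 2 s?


s = t/T = 2/6 = 0.3333
p(t) = p0 + (pf-p0)*s
= 5.0 + (9.9 - 5.0) * 0.3333
= 6.6333


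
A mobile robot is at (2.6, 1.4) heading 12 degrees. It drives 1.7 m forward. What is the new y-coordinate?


y_new = y0 + d*sin(theta)
= 1.4 + 1.7*sin(12)
= 1.4 + 0.3534
= 1.7534


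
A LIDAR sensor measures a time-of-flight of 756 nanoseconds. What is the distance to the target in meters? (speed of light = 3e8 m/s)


tof = 756 ns = 7.56e-07 s
dist = c * tof / 2
= 3e8 * 7.56e-07 / 2
= 113.4 m


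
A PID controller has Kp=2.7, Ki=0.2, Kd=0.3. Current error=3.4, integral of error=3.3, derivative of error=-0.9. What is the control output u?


u = Kp*e + Ki*int(e) + Kd*de/dt
= 2.7*3.4 + 0.2*3.3 + 0.3*(-0.9)
= 9.18 + 0.66 + -0.27
= 9.57


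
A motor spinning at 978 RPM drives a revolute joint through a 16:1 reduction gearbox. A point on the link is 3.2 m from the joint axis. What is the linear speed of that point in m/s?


omega_motor = 978 * 2*pi/60 = 102.4159 rad/s
omega_joint = omega_motor / 16 = 6.401 rad/s
v = omega_joint * r = 6.401 * 3.2
= 20.4832 m/s


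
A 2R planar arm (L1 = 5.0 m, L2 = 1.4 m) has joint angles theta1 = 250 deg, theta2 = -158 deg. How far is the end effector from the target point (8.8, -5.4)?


End effector via forward kinematics:
x = L1*cos(t1) + L2*cos(t1+t2) = -1.759
y = L1*sin(t1) + L2*sin(t1+t2) = -3.2993
Distance to target:
d = sqrt((8.8 - -1.759)^2 + (-5.4 - -3.2993)^2)
= sqrt(111.4916 + 4.4129)
= 10.7659 m


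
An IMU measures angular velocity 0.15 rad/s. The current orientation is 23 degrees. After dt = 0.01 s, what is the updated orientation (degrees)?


delta_theta = w * dt = 0.15 * 0.01 = 0.0015 rad
= 0.0859 deg
theta_new = 23 + 0.0859 = 23.0859 deg


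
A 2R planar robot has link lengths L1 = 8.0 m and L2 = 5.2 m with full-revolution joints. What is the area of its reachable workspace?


r_max = L1 + L2 = 13.2 m
r_min = |L1 - L2| = 2.8 m
Area = pi*(r_max^2 - r_min^2)
= pi*(174.24 - 7.84)
= pi * 166.4
= 522.761 m^2


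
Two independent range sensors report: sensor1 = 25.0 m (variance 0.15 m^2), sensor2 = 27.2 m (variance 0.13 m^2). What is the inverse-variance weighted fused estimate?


w1 = (1/var1) / (1/var1 + 1/var2)
   = 6.6667 / (6.6667 + 7.6923) = 0.4643
w2 = 1 - w1 = 0.5357
fused = w1*s1 + w2*s2 = 11.6071 + 14.5714
= 26.1786 m


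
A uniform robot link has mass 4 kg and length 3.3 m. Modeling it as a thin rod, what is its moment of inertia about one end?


I = (1/3) * m * L^2
= (1/3) * 4 * 3.3^2
= 0.333333 * 4 * 10.89
= 14.52 kg*m^2


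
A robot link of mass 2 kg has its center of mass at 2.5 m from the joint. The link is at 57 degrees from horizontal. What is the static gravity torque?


tau = m*g*L*cos(angle)
= 2 * 9.81 * 2.5 * cos(57 deg)
= 2 * 9.81 * 2.5 * 0.5446
= 26.7145 Nm


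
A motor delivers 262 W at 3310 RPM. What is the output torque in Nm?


omega = 3310 * 2*pi/60 = 346.6224 rad/s
tau = P / omega = 262 / 346.6224
= 0.7559 Nm


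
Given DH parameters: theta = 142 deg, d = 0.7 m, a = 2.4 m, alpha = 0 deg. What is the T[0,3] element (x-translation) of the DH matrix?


T[0,3] = a * cos(theta)
= 2.4 * cos(142 deg)
= 2.4 * -0.788
= -1.8912


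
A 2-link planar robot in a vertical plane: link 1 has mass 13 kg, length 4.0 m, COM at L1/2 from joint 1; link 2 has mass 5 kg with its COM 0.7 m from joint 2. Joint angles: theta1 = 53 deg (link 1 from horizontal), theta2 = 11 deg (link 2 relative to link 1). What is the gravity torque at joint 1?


Horizontal distance from joint 1 to link-1 COM:
  x_c1 = (L1/2)*cos(t1) = 2.0 * 0.6018 = 1.2036 m
Horizontal distance from joint 1 to link-2 COM:
  x_c2 = L1*cos(t1) + Lc2*cos(t1+t2)
       = 4.0*0.6018 + 0.7*0.4384 = 2.7141 m
tau1 = m1*g*x_c1 + m2*g*x_c2
     = 13*9.81*1.2036 + 5*9.81*2.7141
     = 153.4989 + 133.1276
     = 286.6265 Nm


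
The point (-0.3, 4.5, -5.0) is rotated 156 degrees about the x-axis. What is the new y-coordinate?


Rotation about x-axis: y' = y*cos(theta) - z*sin(theta)
= 4.5 * -0.9135 - -5.0 * 0.4067
= -2.0773


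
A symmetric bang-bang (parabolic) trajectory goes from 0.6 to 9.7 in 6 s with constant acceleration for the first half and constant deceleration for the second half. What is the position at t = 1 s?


Symmetric rest-to-rest: each phase covers (pf-p0)/2 in time T/2. 0.5*a*(T/2)^2 = (pf-p0)/2 => a = 4*(pf-p0)/T^2
a = 4*(9.7-0.6)/6^2 = 1.0111
t = 1 is in the acceleration phase (t <= T/2).
p = p0 + 0.5*a*t^2 = 0.6 + 0.5*1.0111*1^2
= 1.1056


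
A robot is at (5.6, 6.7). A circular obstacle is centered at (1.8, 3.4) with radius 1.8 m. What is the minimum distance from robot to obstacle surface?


center_dist = sqrt((5.6-1.8)^2 + (6.7-3.4)^2)
= sqrt(14.44 + 10.89)
= 5.0329
min_dist = center_dist - radius = 5.0329 - 1.8 = 3.2329 m


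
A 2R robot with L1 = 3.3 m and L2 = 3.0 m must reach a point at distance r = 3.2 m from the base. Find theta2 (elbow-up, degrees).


cos(theta2) = (r^2 - L1^2 - L2^2) / (2*L1*L2)
cos(theta2) = (10.24 - 10.89 - 9.0) / 19.8
cos(theta2) = -0.487374
theta2 = 119.1681 degrees


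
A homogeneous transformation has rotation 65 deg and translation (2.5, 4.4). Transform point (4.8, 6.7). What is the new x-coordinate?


x' = cos(theta)*px - sin(theta)*py + tx
= 0.4226*4.8 - 0.9063*6.7 + 2.5
= -1.5437
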